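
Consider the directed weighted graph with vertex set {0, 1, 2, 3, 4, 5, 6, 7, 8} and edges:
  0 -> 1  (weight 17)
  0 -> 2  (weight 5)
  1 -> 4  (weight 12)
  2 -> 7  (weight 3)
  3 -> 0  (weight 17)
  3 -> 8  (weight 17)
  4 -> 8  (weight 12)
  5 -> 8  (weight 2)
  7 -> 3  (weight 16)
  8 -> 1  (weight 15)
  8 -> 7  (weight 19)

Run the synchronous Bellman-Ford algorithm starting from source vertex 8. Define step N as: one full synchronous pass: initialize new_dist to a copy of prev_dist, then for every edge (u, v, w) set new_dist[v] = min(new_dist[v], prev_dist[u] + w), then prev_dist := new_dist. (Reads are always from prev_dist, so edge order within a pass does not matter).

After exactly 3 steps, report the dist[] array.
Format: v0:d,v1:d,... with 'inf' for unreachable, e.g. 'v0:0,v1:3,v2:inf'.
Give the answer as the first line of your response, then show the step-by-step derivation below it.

v0:52,v1:15,v2:inf,v3:35,v4:27,v5:inf,v6:inf,v7:19,v8:0

step 1: dist = v0:inf,v1:15,v2:inf,v3:inf,v4:inf,v5:inf,v6:inf,v7:19,v8:0
step 2: dist = v0:inf,v1:15,v2:inf,v3:35,v4:27,v5:inf,v6:inf,v7:19,v8:0
step 3: dist = v0:52,v1:15,v2:inf,v3:35,v4:27,v5:inf,v6:inf,v7:19,v8:0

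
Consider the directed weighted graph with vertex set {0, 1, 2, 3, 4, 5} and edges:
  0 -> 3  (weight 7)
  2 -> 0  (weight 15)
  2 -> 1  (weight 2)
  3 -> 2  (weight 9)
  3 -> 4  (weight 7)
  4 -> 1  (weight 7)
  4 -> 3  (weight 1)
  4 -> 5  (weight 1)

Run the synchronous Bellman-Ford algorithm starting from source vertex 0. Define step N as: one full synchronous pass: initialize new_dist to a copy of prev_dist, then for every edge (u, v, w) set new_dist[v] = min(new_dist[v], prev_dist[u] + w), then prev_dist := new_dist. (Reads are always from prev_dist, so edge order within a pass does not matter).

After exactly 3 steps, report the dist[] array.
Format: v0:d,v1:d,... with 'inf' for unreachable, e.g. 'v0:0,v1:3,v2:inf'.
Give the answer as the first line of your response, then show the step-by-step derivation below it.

v0:0,v1:18,v2:16,v3:7,v4:14,v5:15

step 1: dist = v0:0,v1:inf,v2:inf,v3:7,v4:inf,v5:inf
step 2: dist = v0:0,v1:inf,v2:16,v3:7,v4:14,v5:inf
step 3: dist = v0:0,v1:18,v2:16,v3:7,v4:14,v5:15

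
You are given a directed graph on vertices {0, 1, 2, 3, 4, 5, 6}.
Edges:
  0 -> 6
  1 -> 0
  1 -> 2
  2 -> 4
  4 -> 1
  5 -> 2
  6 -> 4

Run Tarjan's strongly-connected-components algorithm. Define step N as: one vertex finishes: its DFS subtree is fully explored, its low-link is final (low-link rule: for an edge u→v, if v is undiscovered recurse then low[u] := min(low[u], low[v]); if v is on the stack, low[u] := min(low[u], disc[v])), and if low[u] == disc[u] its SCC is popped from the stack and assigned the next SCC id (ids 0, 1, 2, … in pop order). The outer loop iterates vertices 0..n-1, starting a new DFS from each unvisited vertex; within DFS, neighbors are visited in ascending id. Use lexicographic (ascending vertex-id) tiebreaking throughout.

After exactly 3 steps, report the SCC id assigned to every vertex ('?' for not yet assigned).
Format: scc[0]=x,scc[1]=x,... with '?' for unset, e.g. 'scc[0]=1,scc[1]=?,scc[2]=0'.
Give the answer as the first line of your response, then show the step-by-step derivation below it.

scc[0]=?,scc[1]=?,scc[2]=?,scc[3]=?,scc[4]=?,scc[5]=?,scc[6]=?

step 1: low=(low[0]=0,low[1]=0,low[2]=2,low[3]=?,low[4]=2,low[5]=?,low[6]=1); scc=(scc[0]=?,scc[1]=?,scc[2]=?,scc[3]=?,scc[4]=?,scc[5]=?,scc[6]=?)
step 2: low=(low[0]=0,low[1]=0,low[2]=2,low[3]=?,low[4]=2,low[5]=?,low[6]=1); scc=(scc[0]=?,scc[1]=?,scc[2]=?,scc[3]=?,scc[4]=?,scc[5]=?,scc[6]=?)
step 3: low=(low[0]=0,low[1]=0,low[2]=2,low[3]=?,low[4]=0,low[5]=?,low[6]=1); scc=(scc[0]=?,scc[1]=?,scc[2]=?,scc[3]=?,scc[4]=?,scc[5]=?,scc[6]=?)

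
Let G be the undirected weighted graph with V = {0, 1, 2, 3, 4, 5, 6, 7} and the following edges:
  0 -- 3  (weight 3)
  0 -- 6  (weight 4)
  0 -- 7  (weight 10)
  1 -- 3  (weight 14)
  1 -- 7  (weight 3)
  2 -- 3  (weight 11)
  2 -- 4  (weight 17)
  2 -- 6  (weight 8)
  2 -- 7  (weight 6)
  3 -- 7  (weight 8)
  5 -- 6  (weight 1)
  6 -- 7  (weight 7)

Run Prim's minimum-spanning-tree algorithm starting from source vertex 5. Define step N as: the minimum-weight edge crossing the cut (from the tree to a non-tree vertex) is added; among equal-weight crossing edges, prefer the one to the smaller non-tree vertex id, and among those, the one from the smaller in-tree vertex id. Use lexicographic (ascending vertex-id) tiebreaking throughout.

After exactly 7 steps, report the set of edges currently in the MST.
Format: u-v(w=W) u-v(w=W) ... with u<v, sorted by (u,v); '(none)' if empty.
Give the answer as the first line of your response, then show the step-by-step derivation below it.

0-3(w=3) 0-6(w=4) 1-7(w=3) 2-4(w=17) 2-7(w=6) 5-6(w=1) 6-7(w=7)

step 1: add edge 5-6 (w=1); MST = {5-6(w=1)}
step 2: add edge 0-6 (w=4); MST = {0-6(w=4) 5-6(w=1)}
step 3: add edge 0-3 (w=3); MST = {0-3(w=3) 0-6(w=4) 5-6(w=1)}
step 4: add edge 6-7 (w=7); MST = {0-3(w=3) 0-6(w=4) 5-6(w=1) 6-7(w=7)}
step 5: add edge 1-7 (w=3); MST = {0-3(w=3) 0-6(w=4) 1-7(w=3) 5-6(w=1) 6-7(w=7)}
step 6: add edge 2-7 (w=6); MST = {0-3(w=3) 0-6(w=4) 1-7(w=3) 2-7(w=6) 5-6(w=1) 6-7(w=7)}
step 7: add edge 2-4 (w=17); MST = {0-3(w=3) 0-6(w=4) 1-7(w=3) 2-4(w=17) 2-7(w=6) 5-6(w=1) 6-7(w=7)}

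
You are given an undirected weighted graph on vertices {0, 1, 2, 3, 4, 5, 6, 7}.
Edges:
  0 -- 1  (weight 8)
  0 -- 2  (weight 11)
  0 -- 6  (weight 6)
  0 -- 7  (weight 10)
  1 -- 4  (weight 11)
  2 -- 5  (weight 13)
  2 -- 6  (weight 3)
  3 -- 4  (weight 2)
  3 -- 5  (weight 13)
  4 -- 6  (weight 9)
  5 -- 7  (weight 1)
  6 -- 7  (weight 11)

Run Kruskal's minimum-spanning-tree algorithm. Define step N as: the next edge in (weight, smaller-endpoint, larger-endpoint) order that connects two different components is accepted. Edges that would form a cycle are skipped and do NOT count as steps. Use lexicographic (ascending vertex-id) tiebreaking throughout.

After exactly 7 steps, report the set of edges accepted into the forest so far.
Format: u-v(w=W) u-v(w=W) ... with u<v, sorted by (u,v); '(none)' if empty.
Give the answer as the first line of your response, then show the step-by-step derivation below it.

0-1(w=8) 0-6(w=6) 0-7(w=10) 2-6(w=3) 3-4(w=2) 4-6(w=9) 5-7(w=1)

step 1: add edge 5-7 (w=1); MST = {5-7(w=1)}
step 2: add edge 3-4 (w=2); MST = {3-4(w=2) 5-7(w=1)}
step 3: add edge 2-6 (w=3); MST = {2-6(w=3) 3-4(w=2) 5-7(w=1)}
step 4: add edge 0-6 (w=6); MST = {0-6(w=6) 2-6(w=3) 3-4(w=2) 5-7(w=1)}
step 5: add edge 0-1 (w=8); MST = {0-1(w=8) 0-6(w=6) 2-6(w=3) 3-4(w=2) 5-7(w=1)}
step 6: add edge 4-6 (w=9); MST = {0-1(w=8) 0-6(w=6) 2-6(w=3) 3-4(w=2) 4-6(w=9) 5-7(w=1)}
step 7: add edge 0-7 (w=10); MST = {0-1(w=8) 0-6(w=6) 0-7(w=10) 2-6(w=3) 3-4(w=2) 4-6(w=9) 5-7(w=1)}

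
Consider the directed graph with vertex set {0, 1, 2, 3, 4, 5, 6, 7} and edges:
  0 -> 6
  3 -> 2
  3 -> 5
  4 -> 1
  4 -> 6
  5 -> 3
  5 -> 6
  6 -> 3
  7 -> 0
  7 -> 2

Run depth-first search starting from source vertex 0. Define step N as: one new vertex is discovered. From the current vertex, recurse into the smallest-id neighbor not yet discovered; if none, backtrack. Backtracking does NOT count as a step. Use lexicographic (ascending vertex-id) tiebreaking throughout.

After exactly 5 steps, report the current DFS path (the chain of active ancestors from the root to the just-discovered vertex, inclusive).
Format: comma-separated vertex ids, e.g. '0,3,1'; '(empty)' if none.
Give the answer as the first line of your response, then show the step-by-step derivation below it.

0,6,3,5

step 1: discover 0; path=0; order=0
step 2: discover 6; path=0>6; order=0,6
step 3: discover 3; path=0>6>3; order=0,6,3
step 4: discover 2; path=0>6>3>2; order=0,6,3,2
step 5: discover 5; path=0>6>3>5; order=0,6,3,2,5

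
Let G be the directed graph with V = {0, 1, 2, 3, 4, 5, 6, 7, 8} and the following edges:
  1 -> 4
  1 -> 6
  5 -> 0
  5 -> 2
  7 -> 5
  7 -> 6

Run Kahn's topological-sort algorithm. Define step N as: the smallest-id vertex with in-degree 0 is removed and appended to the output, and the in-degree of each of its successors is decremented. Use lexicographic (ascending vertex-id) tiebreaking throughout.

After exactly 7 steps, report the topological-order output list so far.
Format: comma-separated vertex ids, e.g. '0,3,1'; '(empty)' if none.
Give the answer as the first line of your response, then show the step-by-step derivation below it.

1,3,4,7,5,0,2

step 1: output 1; order=[1]; indeg=(1,0,1,0,0,1,1,0,0)
step 2: output 3; order=[1,3]; indeg=(1,0,1,0,0,1,1,0,0)
step 3: output 4; order=[1,3,4]; indeg=(1,0,1,0,0,1,1,0,0)
step 4: output 7; order=[1,3,4,7]; indeg=(1,0,1,0,0,0,0,0,0)
step 5: output 5; order=[1,3,4,7,5]; indeg=(0,0,0,0,0,0,0,0,0)
step 6: output 0; order=[1,3,4,7,5,0]; indeg=(0,0,0,0,0,0,0,0,0)
step 7: output 2; order=[1,3,4,7,5,0,2]; indeg=(0,0,0,0,0,0,0,0,0)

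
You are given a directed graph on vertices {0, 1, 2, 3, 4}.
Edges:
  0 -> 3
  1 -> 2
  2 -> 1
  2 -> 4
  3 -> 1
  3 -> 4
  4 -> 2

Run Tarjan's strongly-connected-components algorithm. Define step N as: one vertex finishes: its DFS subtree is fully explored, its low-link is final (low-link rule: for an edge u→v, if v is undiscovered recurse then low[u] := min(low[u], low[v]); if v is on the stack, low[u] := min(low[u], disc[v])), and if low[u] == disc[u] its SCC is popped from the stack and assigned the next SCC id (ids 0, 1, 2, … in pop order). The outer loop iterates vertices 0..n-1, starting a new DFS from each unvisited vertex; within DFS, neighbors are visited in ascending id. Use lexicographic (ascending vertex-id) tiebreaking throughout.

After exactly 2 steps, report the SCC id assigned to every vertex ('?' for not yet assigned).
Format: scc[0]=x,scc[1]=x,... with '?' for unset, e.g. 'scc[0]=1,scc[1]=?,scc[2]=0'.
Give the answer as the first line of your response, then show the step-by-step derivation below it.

scc[0]=?,scc[1]=?,scc[2]=?,scc[3]=?,scc[4]=?

step 1: low=(low[0]=0,low[1]=2,low[2]=2,low[3]=1,low[4]=3); scc=(scc[0]=?,scc[1]=?,scc[2]=?,scc[3]=?,scc[4]=?)
step 2: low=(low[0]=0,low[1]=2,low[2]=2,low[3]=1,low[4]=3); scc=(scc[0]=?,scc[1]=?,scc[2]=?,scc[3]=?,scc[4]=?)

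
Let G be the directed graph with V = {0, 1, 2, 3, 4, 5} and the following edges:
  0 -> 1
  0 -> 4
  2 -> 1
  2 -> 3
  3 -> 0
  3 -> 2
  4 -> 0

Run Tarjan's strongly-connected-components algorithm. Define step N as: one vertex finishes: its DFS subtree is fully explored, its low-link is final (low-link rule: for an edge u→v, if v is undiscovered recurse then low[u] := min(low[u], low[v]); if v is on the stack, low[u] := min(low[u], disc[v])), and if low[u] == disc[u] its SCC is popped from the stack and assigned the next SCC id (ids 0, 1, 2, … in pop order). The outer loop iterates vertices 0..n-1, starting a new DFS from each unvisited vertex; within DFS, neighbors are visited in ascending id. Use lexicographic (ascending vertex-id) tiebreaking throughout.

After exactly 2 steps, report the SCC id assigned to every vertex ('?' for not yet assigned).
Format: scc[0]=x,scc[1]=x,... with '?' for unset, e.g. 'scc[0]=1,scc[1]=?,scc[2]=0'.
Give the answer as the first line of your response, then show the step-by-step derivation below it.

scc[0]=?,scc[1]=0,scc[2]=?,scc[3]=?,scc[4]=?,scc[5]=?

step 1: low=(low[0]=0,low[1]=1,low[2]=?,low[3]=?,low[4]=?,low[5]=?); scc=(scc[0]=?,scc[1]=0,scc[2]=?,scc[3]=?,scc[4]=?,scc[5]=?)
step 2: low=(low[0]=0,low[1]=1,low[2]=?,low[3]=?,low[4]=0,low[5]=?); scc=(scc[0]=?,scc[1]=0,scc[2]=?,scc[3]=?,scc[4]=?,scc[5]=?)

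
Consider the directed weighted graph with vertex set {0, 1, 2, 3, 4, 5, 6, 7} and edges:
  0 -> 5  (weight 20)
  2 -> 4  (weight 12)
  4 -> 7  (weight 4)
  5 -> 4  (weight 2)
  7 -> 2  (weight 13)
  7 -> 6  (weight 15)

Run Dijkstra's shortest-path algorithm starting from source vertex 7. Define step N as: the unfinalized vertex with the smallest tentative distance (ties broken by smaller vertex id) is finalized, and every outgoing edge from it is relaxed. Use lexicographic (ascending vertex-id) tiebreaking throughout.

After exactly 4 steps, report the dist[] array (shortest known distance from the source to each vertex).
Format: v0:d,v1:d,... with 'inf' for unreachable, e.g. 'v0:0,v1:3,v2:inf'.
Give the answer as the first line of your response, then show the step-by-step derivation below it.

v0:inf,v1:inf,v2:13,v3:inf,v4:25,v5:inf,v6:15,v7:0

step 1: dist = v0:inf,v1:inf,v2:13,v3:inf,v4:inf,v5:inf,v6:15,v7:0
step 2: dist = v0:inf,v1:inf,v2:13,v3:inf,v4:25,v5:inf,v6:15,v7:0
step 3: dist = v0:inf,v1:inf,v2:13,v3:inf,v4:25,v5:inf,v6:15,v7:0
step 4: dist = v0:inf,v1:inf,v2:13,v3:inf,v4:25,v5:inf,v6:15,v7:0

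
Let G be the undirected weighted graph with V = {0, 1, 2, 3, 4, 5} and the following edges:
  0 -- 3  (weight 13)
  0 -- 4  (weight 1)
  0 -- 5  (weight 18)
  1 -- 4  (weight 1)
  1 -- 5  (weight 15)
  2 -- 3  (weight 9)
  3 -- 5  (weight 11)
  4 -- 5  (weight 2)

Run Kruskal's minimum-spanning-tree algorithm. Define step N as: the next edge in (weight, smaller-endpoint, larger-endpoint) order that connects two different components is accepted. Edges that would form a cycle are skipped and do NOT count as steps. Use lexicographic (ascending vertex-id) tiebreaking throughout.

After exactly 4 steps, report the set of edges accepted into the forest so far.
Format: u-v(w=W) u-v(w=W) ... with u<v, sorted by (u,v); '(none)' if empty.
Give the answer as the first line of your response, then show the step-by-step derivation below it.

0-4(w=1) 1-4(w=1) 2-3(w=9) 4-5(w=2)

step 1: add edge 0-4 (w=1); MST = {0-4(w=1)}
step 2: add edge 1-4 (w=1); MST = {0-4(w=1) 1-4(w=1)}
step 3: add edge 4-5 (w=2); MST = {0-4(w=1) 1-4(w=1) 4-5(w=2)}
step 4: add edge 2-3 (w=9); MST = {0-4(w=1) 1-4(w=1) 2-3(w=9) 4-5(w=2)}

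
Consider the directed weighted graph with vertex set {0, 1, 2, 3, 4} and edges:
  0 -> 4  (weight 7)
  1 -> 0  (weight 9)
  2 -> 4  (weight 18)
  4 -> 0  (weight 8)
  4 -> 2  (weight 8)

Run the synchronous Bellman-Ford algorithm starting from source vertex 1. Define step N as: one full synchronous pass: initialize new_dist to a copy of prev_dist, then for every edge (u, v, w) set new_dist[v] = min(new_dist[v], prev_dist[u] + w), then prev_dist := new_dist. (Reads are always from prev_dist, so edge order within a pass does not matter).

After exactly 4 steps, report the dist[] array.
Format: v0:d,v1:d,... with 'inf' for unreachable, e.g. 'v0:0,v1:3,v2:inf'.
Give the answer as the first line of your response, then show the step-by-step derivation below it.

v0:9,v1:0,v2:24,v3:inf,v4:16

step 1: dist = v0:9,v1:0,v2:inf,v3:inf,v4:inf
step 2: dist = v0:9,v1:0,v2:inf,v3:inf,v4:16
step 3: dist = v0:9,v1:0,v2:24,v3:inf,v4:16
step 4: dist = v0:9,v1:0,v2:24,v3:inf,v4:16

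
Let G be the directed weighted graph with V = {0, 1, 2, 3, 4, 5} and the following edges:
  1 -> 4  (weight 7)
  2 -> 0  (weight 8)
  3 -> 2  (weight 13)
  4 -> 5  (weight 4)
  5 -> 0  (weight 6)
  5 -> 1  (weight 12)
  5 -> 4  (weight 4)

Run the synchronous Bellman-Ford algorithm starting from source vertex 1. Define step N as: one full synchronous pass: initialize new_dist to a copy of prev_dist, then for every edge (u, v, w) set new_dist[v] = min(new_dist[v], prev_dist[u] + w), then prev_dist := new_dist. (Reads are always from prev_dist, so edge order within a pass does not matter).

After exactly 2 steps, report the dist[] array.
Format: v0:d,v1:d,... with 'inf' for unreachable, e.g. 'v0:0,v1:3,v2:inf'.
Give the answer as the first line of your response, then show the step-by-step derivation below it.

v0:inf,v1:0,v2:inf,v3:inf,v4:7,v5:11

step 1: dist = v0:inf,v1:0,v2:inf,v3:inf,v4:7,v5:inf
step 2: dist = v0:inf,v1:0,v2:inf,v3:inf,v4:7,v5:11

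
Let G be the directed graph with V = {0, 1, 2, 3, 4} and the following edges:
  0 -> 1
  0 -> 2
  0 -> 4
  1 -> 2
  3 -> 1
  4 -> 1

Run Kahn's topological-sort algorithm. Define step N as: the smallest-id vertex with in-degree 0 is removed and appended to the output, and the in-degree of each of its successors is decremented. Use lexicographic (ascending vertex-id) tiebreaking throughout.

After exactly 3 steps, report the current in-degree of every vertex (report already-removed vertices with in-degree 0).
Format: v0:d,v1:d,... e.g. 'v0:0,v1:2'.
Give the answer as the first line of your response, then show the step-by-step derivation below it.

v0:0,v1:0,v2:1,v3:0,v4:0

step 1: output 0; order=[0]; indeg=(0,2,1,0,0)
step 2: output 3; order=[0,3]; indeg=(0,1,1,0,0)
step 3: output 4; order=[0,3,4]; indeg=(0,0,1,0,0)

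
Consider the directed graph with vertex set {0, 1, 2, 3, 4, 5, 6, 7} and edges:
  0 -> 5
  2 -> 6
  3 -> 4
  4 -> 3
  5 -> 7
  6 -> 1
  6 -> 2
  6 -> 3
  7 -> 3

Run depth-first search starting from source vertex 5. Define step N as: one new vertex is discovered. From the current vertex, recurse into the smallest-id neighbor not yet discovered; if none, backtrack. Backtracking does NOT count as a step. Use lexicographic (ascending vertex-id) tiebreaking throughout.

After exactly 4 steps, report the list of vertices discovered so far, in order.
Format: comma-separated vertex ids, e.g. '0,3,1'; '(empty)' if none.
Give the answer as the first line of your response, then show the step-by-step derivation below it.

5,7,3,4

step 1: discover 5; path=5; order=5
step 2: discover 7; path=5>7; order=5,7
step 3: discover 3; path=5>7>3; order=5,7,3
step 4: discover 4; path=5>7>3>4; order=5,7,3,4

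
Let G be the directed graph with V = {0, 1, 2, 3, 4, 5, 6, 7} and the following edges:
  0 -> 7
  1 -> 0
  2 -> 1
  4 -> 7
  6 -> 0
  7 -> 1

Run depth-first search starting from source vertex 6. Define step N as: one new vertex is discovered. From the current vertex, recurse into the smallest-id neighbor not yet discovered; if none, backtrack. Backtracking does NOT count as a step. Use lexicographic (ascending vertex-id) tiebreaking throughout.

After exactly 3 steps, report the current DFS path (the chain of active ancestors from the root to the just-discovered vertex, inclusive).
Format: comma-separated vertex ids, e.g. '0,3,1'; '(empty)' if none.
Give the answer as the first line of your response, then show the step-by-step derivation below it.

6,0,7

step 1: discover 6; path=6; order=6
step 2: discover 0; path=6>0; order=6,0
step 3: discover 7; path=6>0>7; order=6,0,7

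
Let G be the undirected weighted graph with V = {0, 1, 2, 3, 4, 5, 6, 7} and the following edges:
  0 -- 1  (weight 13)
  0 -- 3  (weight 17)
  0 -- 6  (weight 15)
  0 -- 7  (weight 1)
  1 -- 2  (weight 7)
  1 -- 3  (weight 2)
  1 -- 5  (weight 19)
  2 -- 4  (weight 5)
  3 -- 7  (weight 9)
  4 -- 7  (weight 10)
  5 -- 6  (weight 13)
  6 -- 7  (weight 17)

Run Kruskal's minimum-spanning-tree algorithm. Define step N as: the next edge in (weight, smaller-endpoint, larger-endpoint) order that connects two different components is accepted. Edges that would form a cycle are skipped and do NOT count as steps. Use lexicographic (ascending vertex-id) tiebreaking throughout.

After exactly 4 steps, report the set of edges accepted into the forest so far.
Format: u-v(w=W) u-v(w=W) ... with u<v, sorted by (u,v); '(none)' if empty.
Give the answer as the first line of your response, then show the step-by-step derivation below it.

0-7(w=1) 1-2(w=7) 1-3(w=2) 2-4(w=5)

step 1: add edge 0-7 (w=1); MST = {0-7(w=1)}
step 2: add edge 1-3 (w=2); MST = {0-7(w=1) 1-3(w=2)}
step 3: add edge 2-4 (w=5); MST = {0-7(w=1) 1-3(w=2) 2-4(w=5)}
step 4: add edge 1-2 (w=7); MST = {0-7(w=1) 1-2(w=7) 1-3(w=2) 2-4(w=5)}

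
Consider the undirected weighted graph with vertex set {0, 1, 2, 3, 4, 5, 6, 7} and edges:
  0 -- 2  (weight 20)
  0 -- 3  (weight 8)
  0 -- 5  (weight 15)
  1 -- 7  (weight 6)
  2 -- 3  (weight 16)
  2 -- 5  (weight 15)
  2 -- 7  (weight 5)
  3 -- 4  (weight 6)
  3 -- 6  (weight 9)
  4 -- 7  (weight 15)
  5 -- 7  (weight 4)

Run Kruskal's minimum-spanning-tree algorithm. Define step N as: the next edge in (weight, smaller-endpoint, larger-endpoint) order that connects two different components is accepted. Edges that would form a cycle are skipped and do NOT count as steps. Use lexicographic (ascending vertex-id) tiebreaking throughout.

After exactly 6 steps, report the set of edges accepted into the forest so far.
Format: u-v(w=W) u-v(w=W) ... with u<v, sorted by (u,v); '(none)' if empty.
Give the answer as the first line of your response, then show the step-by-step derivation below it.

0-3(w=8) 1-7(w=6) 2-7(w=5) 3-4(w=6) 3-6(w=9) 5-7(w=4)

step 1: add edge 5-7 (w=4); MST = {5-7(w=4)}
step 2: add edge 2-7 (w=5); MST = {2-7(w=5) 5-7(w=4)}
step 3: add edge 1-7 (w=6); MST = {1-7(w=6) 2-7(w=5) 5-7(w=4)}
step 4: add edge 3-4 (w=6); MST = {1-7(w=6) 2-7(w=5) 3-4(w=6) 5-7(w=4)}
step 5: add edge 0-3 (w=8); MST = {0-3(w=8) 1-7(w=6) 2-7(w=5) 3-4(w=6) 5-7(w=4)}
step 6: add edge 3-6 (w=9); MST = {0-3(w=8) 1-7(w=6) 2-7(w=5) 3-4(w=6) 3-6(w=9) 5-7(w=4)}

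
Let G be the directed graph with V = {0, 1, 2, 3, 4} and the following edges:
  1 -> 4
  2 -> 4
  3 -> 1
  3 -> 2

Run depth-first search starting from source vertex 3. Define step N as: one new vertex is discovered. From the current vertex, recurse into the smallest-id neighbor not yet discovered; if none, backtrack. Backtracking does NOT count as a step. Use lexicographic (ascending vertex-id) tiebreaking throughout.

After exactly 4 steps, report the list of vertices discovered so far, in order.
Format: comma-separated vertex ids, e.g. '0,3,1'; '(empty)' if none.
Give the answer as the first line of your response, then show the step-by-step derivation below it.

3,1,4,2

step 1: discover 3; path=3; order=3
step 2: discover 1; path=3>1; order=3,1
step 3: discover 4; path=3>1>4; order=3,1,4
step 4: discover 2; path=3>2; order=3,1,4,2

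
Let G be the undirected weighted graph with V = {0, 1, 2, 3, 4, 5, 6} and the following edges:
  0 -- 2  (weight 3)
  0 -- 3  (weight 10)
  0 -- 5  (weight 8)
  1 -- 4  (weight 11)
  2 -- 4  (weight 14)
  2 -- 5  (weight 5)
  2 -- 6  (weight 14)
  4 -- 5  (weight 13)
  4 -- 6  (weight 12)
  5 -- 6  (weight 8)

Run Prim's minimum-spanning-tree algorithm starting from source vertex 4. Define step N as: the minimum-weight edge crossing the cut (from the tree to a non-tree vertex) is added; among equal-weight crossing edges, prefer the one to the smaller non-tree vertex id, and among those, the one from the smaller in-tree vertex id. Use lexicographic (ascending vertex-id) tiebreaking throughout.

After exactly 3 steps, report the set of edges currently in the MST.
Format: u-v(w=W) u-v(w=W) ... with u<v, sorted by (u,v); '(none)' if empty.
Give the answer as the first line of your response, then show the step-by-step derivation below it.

1-4(w=11) 4-6(w=12) 5-6(w=8)

step 1: add edge 1-4 (w=11); MST = {1-4(w=11)}
step 2: add edge 4-6 (w=12); MST = {1-4(w=11) 4-6(w=12)}
step 3: add edge 5-6 (w=8); MST = {1-4(w=11) 4-6(w=12) 5-6(w=8)}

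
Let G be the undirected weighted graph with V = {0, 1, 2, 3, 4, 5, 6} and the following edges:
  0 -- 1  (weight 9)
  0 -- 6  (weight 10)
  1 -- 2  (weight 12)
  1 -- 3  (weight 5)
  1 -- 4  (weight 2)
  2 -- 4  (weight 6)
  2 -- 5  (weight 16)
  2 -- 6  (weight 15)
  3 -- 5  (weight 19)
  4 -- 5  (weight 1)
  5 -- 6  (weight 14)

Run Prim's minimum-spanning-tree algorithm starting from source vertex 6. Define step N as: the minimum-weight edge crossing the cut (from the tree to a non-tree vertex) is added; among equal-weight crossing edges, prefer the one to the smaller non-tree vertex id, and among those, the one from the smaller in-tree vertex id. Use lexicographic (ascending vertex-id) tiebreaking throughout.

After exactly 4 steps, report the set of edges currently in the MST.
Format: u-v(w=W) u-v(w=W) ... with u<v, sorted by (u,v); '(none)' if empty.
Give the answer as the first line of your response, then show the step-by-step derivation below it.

0-1(w=9) 0-6(w=10) 1-4(w=2) 4-5(w=1)

step 1: add edge 0-6 (w=10); MST = {0-6(w=10)}
step 2: add edge 0-1 (w=9); MST = {0-1(w=9) 0-6(w=10)}
step 3: add edge 1-4 (w=2); MST = {0-1(w=9) 0-6(w=10) 1-4(w=2)}
step 4: add edge 4-5 (w=1); MST = {0-1(w=9) 0-6(w=10) 1-4(w=2) 4-5(w=1)}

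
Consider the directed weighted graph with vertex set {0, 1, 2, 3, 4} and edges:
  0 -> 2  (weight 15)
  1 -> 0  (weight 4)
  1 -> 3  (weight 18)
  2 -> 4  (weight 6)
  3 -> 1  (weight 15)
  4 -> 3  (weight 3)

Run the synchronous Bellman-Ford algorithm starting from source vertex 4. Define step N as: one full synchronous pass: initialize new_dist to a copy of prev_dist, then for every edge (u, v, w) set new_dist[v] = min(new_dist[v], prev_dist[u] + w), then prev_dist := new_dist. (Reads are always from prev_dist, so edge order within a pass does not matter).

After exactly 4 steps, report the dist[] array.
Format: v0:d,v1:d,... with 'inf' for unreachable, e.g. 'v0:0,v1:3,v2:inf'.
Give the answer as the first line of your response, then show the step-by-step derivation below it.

v0:22,v1:18,v2:37,v3:3,v4:0

step 1: dist = v0:inf,v1:inf,v2:inf,v3:3,v4:0
step 2: dist = v0:inf,v1:18,v2:inf,v3:3,v4:0
step 3: dist = v0:22,v1:18,v2:inf,v3:3,v4:0
step 4: dist = v0:22,v1:18,v2:37,v3:3,v4:0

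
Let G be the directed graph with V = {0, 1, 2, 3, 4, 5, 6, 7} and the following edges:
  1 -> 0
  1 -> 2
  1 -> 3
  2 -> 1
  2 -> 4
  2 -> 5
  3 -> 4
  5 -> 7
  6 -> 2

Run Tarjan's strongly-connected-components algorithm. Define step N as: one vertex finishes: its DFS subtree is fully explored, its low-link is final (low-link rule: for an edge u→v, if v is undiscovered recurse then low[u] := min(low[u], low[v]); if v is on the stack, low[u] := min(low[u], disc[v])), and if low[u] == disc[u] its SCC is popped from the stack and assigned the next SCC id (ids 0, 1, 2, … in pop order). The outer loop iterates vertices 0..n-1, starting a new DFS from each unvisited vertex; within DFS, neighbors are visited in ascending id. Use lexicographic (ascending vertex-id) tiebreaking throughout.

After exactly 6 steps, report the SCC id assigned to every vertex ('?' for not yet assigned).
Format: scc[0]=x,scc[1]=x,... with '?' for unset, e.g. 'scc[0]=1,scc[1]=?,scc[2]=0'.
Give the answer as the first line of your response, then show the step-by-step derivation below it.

scc[0]=0,scc[1]=?,scc[2]=?,scc[3]=4,scc[4]=1,scc[5]=3,scc[6]=?,scc[7]=2

step 1: low=(low[0]=0,low[1]=?,low[2]=?,low[3]=?,low[4]=?,low[5]=?,low[6]=?,low[7]=?); scc=(scc[0]=0,scc[1]=?,scc[2]=?,scc[3]=?,scc[4]=?,scc[5]=?,scc[6]=?,scc[7]=?)
step 2: low=(low[0]=0,low[1]=1,low[2]=1,low[3]=?,low[4]=3,low[5]=?,low[6]=?,low[7]=?); scc=(scc[0]=0,scc[1]=?,scc[2]=?,scc[3]=?,scc[4]=1,scc[5]=?,scc[6]=?,scc[7]=?)
step 3: low=(low[0]=0,low[1]=1,low[2]=1,low[3]=?,low[4]=3,low[5]=4,low[6]=?,low[7]=5); scc=(scc[0]=0,scc[1]=?,scc[2]=?,scc[3]=?,scc[4]=1,scc[5]=?,scc[6]=?,scc[7]=2)
step 4: low=(low[0]=0,low[1]=1,low[2]=1,low[3]=?,low[4]=3,low[5]=4,low[6]=?,low[7]=5); scc=(scc[0]=0,scc[1]=?,scc[2]=?,scc[3]=?,scc[4]=1,scc[5]=3,scc[6]=?,scc[7]=2)
step 5: low=(low[0]=0,low[1]=1,low[2]=1,low[3]=?,low[4]=3,low[5]=4,low[6]=?,low[7]=5); scc=(scc[0]=0,scc[1]=?,scc[2]=?,scc[3]=?,scc[4]=1,scc[5]=3,scc[6]=?,scc[7]=2)
step 6: low=(low[0]=0,low[1]=1,low[2]=1,low[3]=6,low[4]=3,low[5]=4,low[6]=?,low[7]=5); scc=(scc[0]=0,scc[1]=?,scc[2]=?,scc[3]=4,scc[4]=1,scc[5]=3,scc[6]=?,scc[7]=2)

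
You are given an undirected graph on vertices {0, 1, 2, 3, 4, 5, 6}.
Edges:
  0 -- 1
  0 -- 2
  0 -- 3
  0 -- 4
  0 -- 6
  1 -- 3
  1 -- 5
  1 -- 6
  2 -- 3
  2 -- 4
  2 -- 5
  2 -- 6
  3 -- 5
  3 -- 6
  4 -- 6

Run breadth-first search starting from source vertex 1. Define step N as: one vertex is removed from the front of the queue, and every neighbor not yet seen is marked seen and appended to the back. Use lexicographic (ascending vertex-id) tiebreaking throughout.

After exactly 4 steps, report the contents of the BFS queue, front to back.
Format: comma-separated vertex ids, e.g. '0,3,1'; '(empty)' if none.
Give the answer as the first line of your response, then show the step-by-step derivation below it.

6,2,4

step 1: dequeue 1; queue=[0,3,5,6]; order=1
step 2: dequeue 0; queue=[3,5,6,2,4]; order=1,0
step 3: dequeue 3; queue=[5,6,2,4]; order=1,0,3
step 4: dequeue 5; queue=[6,2,4]; order=1,0,3,5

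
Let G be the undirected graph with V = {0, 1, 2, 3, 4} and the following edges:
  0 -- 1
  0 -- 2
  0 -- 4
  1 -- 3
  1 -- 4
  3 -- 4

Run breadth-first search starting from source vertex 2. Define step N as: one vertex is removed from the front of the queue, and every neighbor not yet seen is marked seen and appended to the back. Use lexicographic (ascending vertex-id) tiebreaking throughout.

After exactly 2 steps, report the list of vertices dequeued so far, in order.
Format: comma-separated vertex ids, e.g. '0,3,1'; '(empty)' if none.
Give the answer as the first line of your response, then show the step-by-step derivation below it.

2,0

step 1: dequeue 2; queue=[0]; order=2
step 2: dequeue 0; queue=[1,4]; order=2,0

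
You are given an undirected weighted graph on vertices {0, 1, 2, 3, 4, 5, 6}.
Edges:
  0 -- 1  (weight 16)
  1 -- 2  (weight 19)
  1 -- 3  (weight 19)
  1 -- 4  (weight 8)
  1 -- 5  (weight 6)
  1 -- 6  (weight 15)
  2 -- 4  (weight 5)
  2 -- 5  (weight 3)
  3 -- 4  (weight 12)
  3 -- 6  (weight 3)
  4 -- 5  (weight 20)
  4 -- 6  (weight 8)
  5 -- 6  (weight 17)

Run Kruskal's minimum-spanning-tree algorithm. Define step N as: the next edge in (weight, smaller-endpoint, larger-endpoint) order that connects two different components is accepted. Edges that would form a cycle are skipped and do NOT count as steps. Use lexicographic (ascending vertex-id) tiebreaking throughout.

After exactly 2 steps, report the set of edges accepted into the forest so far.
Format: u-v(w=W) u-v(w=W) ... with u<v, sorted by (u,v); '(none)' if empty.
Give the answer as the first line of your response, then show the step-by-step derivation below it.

2-5(w=3) 3-6(w=3)

step 1: add edge 2-5 (w=3); MST = {2-5(w=3)}
step 2: add edge 3-6 (w=3); MST = {2-5(w=3) 3-6(w=3)}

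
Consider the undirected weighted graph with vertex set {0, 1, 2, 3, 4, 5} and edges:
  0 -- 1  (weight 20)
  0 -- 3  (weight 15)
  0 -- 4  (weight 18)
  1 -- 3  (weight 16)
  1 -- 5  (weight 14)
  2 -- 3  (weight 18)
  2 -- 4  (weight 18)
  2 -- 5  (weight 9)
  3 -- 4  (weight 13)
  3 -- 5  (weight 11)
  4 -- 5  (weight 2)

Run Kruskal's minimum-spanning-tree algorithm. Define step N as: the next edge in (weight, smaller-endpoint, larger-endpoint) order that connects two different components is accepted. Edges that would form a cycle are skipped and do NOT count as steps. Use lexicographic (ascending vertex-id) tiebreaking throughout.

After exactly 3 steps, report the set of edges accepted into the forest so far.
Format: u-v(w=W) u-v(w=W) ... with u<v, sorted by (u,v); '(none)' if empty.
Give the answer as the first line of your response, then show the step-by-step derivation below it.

2-5(w=9) 3-5(w=11) 4-5(w=2)

step 1: add edge 4-5 (w=2); MST = {4-5(w=2)}
step 2: add edge 2-5 (w=9); MST = {2-5(w=9) 4-5(w=2)}
step 3: add edge 3-5 (w=11); MST = {2-5(w=9) 3-5(w=11) 4-5(w=2)}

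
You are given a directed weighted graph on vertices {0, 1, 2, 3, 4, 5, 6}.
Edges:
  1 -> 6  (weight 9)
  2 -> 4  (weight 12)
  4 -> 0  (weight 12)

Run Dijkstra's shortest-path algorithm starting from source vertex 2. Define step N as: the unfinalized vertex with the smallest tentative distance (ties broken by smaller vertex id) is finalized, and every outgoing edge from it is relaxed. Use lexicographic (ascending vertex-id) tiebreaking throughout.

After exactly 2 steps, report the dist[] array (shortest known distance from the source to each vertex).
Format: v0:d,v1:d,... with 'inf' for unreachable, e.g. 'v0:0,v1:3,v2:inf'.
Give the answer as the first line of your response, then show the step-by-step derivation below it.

v0:24,v1:inf,v2:0,v3:inf,v4:12,v5:inf,v6:inf

step 1: dist = v0:inf,v1:inf,v2:0,v3:inf,v4:12,v5:inf,v6:inf
step 2: dist = v0:24,v1:inf,v2:0,v3:inf,v4:12,v5:inf,v6:inf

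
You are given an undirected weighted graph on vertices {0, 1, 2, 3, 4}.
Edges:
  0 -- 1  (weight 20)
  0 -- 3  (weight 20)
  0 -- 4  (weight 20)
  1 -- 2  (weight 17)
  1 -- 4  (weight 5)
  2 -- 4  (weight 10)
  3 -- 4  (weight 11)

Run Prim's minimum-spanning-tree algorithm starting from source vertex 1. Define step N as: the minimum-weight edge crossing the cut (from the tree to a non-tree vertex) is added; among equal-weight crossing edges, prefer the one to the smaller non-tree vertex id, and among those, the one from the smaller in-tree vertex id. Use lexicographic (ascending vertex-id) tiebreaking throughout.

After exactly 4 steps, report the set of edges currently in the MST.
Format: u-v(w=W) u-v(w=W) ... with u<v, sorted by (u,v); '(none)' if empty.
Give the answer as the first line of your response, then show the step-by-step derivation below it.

0-1(w=20) 1-4(w=5) 2-4(w=10) 3-4(w=11)

step 1: add edge 1-4 (w=5); MST = {1-4(w=5)}
step 2: add edge 2-4 (w=10); MST = {1-4(w=5) 2-4(w=10)}
step 3: add edge 3-4 (w=11); MST = {1-4(w=5) 2-4(w=10) 3-4(w=11)}
step 4: add edge 0-1 (w=20); MST = {0-1(w=20) 1-4(w=5) 2-4(w=10) 3-4(w=11)}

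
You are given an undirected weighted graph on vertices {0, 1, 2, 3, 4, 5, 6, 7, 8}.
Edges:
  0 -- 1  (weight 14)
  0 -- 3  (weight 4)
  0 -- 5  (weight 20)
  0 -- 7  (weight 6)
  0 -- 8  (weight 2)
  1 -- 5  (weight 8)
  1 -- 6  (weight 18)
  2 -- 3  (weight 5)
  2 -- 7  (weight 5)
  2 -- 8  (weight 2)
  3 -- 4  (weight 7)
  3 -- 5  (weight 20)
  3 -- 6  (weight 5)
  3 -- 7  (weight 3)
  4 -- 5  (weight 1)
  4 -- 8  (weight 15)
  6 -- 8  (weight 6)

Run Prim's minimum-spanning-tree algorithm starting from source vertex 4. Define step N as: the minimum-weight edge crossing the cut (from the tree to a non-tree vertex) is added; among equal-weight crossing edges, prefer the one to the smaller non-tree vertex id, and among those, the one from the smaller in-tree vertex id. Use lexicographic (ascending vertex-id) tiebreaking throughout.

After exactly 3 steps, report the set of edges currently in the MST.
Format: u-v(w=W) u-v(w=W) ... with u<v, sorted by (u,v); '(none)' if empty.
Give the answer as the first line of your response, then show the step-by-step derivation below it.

3-4(w=7) 3-7(w=3) 4-5(w=1)

step 1: add edge 4-5 (w=1); MST = {4-5(w=1)}
step 2: add edge 3-4 (w=7); MST = {3-4(w=7) 4-5(w=1)}
step 3: add edge 3-7 (w=3); MST = {3-4(w=7) 3-7(w=3) 4-5(w=1)}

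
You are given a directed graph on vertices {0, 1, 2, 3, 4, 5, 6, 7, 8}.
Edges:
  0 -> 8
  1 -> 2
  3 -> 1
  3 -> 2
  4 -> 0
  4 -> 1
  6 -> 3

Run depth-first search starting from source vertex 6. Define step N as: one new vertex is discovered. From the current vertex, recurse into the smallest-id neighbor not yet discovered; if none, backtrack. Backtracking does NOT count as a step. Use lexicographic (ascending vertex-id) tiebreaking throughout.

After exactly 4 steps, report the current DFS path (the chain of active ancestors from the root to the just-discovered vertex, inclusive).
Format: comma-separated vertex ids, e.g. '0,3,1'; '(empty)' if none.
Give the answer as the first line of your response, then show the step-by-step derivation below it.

6,3,1,2

step 1: discover 6; path=6; order=6
step 2: discover 3; path=6>3; order=6,3
step 3: discover 1; path=6>3>1; order=6,3,1
step 4: discover 2; path=6>3>1>2; order=6,3,1,2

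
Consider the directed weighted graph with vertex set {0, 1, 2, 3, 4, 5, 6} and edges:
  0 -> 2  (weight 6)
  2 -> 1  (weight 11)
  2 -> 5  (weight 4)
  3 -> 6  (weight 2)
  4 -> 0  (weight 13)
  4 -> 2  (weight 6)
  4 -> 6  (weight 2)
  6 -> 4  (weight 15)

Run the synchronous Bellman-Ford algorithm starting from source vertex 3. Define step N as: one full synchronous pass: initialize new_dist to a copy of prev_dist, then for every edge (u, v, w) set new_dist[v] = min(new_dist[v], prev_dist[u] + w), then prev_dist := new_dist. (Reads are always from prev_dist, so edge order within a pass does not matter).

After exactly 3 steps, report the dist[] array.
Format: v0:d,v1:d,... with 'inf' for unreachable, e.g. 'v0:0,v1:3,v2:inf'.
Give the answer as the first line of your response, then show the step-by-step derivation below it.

v0:30,v1:inf,v2:23,v3:0,v4:17,v5:inf,v6:2

step 1: dist = v0:inf,v1:inf,v2:inf,v3:0,v4:inf,v5:inf,v6:2
step 2: dist = v0:inf,v1:inf,v2:inf,v3:0,v4:17,v5:inf,v6:2
step 3: dist = v0:30,v1:inf,v2:23,v3:0,v4:17,v5:inf,v6:2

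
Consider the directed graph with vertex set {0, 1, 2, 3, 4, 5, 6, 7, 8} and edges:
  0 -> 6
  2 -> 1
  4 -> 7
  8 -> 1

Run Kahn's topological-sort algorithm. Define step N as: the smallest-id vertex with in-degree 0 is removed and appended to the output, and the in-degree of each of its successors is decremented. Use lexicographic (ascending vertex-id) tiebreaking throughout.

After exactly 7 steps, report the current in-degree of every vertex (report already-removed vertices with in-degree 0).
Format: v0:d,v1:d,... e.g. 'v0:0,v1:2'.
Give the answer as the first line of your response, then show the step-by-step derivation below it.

v0:0,v1:1,v2:0,v3:0,v4:0,v5:0,v6:0,v7:0,v8:0

step 1: output 0; order=[0]; indeg=(0,2,0,0,0,0,0,1,0)
step 2: output 2; order=[0,2]; indeg=(0,1,0,0,0,0,0,1,0)
step 3: output 3; order=[0,2,3]; indeg=(0,1,0,0,0,0,0,1,0)
step 4: output 4; order=[0,2,3,4]; indeg=(0,1,0,0,0,0,0,0,0)
step 5: output 5; order=[0,2,3,4,5]; indeg=(0,1,0,0,0,0,0,0,0)
step 6: output 6; order=[0,2,3,4,5,6]; indeg=(0,1,0,0,0,0,0,0,0)
step 7: output 7; order=[0,2,3,4,5,6,7]; indeg=(0,1,0,0,0,0,0,0,0)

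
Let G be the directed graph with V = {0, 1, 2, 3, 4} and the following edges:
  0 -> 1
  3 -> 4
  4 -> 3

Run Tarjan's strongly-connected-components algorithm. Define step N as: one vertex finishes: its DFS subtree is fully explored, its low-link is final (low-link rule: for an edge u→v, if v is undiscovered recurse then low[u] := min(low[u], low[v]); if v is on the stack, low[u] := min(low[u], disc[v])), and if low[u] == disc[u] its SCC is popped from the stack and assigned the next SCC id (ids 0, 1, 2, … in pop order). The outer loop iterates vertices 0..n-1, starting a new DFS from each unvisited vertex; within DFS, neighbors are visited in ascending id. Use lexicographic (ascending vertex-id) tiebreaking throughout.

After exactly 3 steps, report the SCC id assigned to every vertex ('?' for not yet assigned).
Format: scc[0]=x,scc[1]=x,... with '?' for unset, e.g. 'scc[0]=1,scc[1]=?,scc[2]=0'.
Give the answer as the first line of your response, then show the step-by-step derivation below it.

scc[0]=1,scc[1]=0,scc[2]=2,scc[3]=?,scc[4]=?

step 1: low=(low[0]=0,low[1]=1,low[2]=?,low[3]=?,low[4]=?); scc=(scc[0]=?,scc[1]=0,scc[2]=?,scc[3]=?,scc[4]=?)
step 2: low=(low[0]=0,low[1]=1,low[2]=?,low[3]=?,low[4]=?); scc=(scc[0]=1,scc[1]=0,scc[2]=?,scc[3]=?,scc[4]=?)
step 3: low=(low[0]=0,low[1]=1,low[2]=2,low[3]=?,low[4]=?); scc=(scc[0]=1,scc[1]=0,scc[2]=2,scc[3]=?,scc[4]=?)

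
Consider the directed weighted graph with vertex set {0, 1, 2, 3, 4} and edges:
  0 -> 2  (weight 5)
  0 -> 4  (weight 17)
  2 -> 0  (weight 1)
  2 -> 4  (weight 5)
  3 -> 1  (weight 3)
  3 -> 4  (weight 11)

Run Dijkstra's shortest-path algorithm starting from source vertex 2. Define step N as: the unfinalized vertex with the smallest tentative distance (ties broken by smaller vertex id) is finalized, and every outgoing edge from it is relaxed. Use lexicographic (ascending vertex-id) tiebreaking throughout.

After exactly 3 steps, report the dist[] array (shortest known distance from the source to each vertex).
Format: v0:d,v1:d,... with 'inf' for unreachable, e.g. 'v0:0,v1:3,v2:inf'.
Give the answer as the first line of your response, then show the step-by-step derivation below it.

v0:1,v1:inf,v2:0,v3:inf,v4:5

step 1: dist = v0:1,v1:inf,v2:0,v3:inf,v4:5
step 2: dist = v0:1,v1:inf,v2:0,v3:inf,v4:5
step 3: dist = v0:1,v1:inf,v2:0,v3:inf,v4:5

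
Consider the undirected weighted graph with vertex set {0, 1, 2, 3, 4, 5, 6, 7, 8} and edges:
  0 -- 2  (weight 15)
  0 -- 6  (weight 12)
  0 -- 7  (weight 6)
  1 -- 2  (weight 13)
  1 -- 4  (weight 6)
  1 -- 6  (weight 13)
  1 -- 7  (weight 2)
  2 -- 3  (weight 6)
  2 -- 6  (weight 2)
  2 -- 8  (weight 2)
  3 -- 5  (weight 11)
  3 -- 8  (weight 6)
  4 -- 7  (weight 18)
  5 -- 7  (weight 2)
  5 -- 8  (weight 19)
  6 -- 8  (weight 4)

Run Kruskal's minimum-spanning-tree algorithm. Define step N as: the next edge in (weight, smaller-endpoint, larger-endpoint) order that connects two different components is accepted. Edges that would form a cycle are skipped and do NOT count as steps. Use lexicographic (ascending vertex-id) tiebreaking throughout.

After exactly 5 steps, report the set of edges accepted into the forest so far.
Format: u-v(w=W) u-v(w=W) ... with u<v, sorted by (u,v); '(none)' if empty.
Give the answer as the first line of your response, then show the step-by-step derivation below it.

0-7(w=6) 1-7(w=2) 2-6(w=2) 2-8(w=2) 5-7(w=2)

step 1: add edge 1-7 (w=2); MST = {1-7(w=2)}
step 2: add edge 2-6 (w=2); MST = {1-7(w=2) 2-6(w=2)}
step 3: add edge 2-8 (w=2); MST = {1-7(w=2) 2-6(w=2) 2-8(w=2)}
step 4: add edge 5-7 (w=2); MST = {1-7(w=2) 2-6(w=2) 2-8(w=2) 5-7(w=2)}
step 5: add edge 0-7 (w=6); MST = {0-7(w=6) 1-7(w=2) 2-6(w=2) 2-8(w=2) 5-7(w=2)}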